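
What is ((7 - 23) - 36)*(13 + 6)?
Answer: -988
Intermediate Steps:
((7 - 23) - 36)*(13 + 6) = (-16 - 36)*19 = -52*19 = -988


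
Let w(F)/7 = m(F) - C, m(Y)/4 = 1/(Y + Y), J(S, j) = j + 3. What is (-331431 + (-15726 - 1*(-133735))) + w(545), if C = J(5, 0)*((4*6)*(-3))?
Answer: -115490936/545 ≈ -2.1191e+5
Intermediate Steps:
J(S, j) = 3 + j
m(Y) = 2/Y (m(Y) = 4/(Y + Y) = 4/((2*Y)) = 4*(1/(2*Y)) = 2/Y)
C = -216 (C = (3 + 0)*((4*6)*(-3)) = 3*(24*(-3)) = 3*(-72) = -216)
w(F) = 1512 + 14/F (w(F) = 7*(2/F - 1*(-216)) = 7*(2/F + 216) = 7*(216 + 2/F) = 1512 + 14/F)
(-331431 + (-15726 - 1*(-133735))) + w(545) = (-331431 + (-15726 - 1*(-133735))) + (1512 + 14/545) = (-331431 + (-15726 + 133735)) + (1512 + 14*(1/545)) = (-331431 + 118009) + (1512 + 14/545) = -213422 + 824054/545 = -115490936/545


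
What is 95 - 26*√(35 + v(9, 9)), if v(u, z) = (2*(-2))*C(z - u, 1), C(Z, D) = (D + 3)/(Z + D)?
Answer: 95 - 26*√19 ≈ -18.331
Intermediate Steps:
C(Z, D) = (3 + D)/(D + Z)
v(u, z) = -16/(1 + z - u) (v(u, z) = (2*(-2))*((3 + 1)/(1 + (z - u))) = -4*4/(1 + z - u) = -16/(1 + z - u))
95 - 26*√(35 + v(9, 9)) = 95 - 26*√(35 - 16/(1 + 9 - 1*9)) = 95 - 26*√(35 - 16/(1 + 9 - 9)) = 95 - 26*√(35 - 16/1) = 95 - 26*√(35 - 16*1) = 95 - 26*√(35 - 16) = 95 - 26*√19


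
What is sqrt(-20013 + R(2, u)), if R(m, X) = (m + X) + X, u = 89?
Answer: I*sqrt(19833) ≈ 140.83*I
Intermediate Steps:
R(m, X) = m + 2*X (R(m, X) = (X + m) + X = m + 2*X)
sqrt(-20013 + R(2, u)) = sqrt(-20013 + (2 + 2*89)) = sqrt(-20013 + (2 + 178)) = sqrt(-20013 + 180) = sqrt(-19833) = I*sqrt(19833)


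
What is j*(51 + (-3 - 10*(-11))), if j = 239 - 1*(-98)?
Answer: 53246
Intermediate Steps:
j = 337 (j = 239 + 98 = 337)
j*(51 + (-3 - 10*(-11))) = 337*(51 + (-3 - 10*(-11))) = 337*(51 + (-3 + 110)) = 337*(51 + 107) = 337*158 = 53246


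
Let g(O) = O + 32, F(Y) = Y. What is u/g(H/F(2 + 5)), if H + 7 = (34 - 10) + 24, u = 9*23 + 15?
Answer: 1554/265 ≈ 5.8642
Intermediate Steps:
u = 222 (u = 207 + 15 = 222)
H = 41 (H = -7 + ((34 - 10) + 24) = -7 + (24 + 24) = -7 + 48 = 41)
g(O) = 32 + O
u/g(H/F(2 + 5)) = 222/(32 + 41/(2 + 5)) = 222/(32 + 41/7) = 222/(265/7) = 222*(7/265) = 1554/265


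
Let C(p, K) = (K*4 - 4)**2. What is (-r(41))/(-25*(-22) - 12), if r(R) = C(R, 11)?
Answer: -800/269 ≈ -2.9740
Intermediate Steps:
C(p, K) = (-4 + 4*K)**2 (C(p, K) = (4*K - 4)**2 = (-4 + 4*K)**2)
r(R) = 1600 (r(R) = 16*(-1 + 11)**2 = 16*10**2 = 16*100 = 1600)
(-r(41))/(-25*(-22) - 12) = (-1*1600)/(-25*(-22) - 12) = -1600/(550 - 12) = -1600/538 = -1600*1/538 = -800/269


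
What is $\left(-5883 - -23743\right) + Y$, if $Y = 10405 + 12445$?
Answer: $40710$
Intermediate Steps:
$Y = 22850$
$\left(-5883 - -23743\right) + Y = \left(-5883 - -23743\right) + 22850 = \left(-5883 + 23743\right) + 22850 = 17860 + 22850 = 40710$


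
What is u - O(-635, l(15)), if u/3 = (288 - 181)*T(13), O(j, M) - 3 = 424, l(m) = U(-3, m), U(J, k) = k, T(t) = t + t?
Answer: 7919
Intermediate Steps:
T(t) = 2*t
l(m) = m
O(j, M) = 427 (O(j, M) = 3 + 424 = 427)
u = 8346 (u = 3*((288 - 181)*(2*13)) = 3*(107*26) = 3*2782 = 8346)
u - O(-635, l(15)) = 8346 - 1*427 = 8346 - 427 = 7919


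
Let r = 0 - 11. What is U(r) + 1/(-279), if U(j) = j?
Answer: -3070/279 ≈ -11.004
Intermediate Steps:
r = -11
U(r) + 1/(-279) = -11 + 1/(-279) = -11 - 1/279 = -3070/279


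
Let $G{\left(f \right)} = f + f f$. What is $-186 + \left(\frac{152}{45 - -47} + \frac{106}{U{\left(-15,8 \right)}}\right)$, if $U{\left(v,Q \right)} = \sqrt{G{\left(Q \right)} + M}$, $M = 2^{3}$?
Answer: $- \frac{4240}{23} + \frac{53 \sqrt{5}}{10} \approx -172.5$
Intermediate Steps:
$G{\left(f \right)} = f + f^{2}$
$M = 8$
$U{\left(v,Q \right)} = \sqrt{8 + Q \left(1 + Q\right)}$ ($U{\left(v,Q \right)} = \sqrt{Q \left(1 + Q\right) + 8} = \sqrt{8 + Q \left(1 + Q\right)}$)
$-186 + \left(\frac{152}{45 - -47} + \frac{106}{U{\left(-15,8 \right)}}\right) = -186 + \left(\frac{152}{45 - -47} + \frac{106}{\sqrt{8 + 8 \left(1 + 8\right)}}\right) = -186 + \left(\frac{152}{45 + 47} + \frac{106}{\sqrt{8 + 8 \cdot 9}}\right) = -186 + \left(\frac{152}{92} + \frac{106}{\sqrt{8 + 72}}\right) = -186 + \left(152 \cdot \frac{1}{92} + \frac{106}{\sqrt{80}}\right) = -186 + \left(\frac{38}{23} + \frac{106}{4 \sqrt{5}}\right) = -186 + \left(\frac{38}{23} + 106 \frac{\sqrt{5}}{20}\right) = -186 + \left(\frac{38}{23} + \frac{53 \sqrt{5}}{10}\right) = - \frac{4240}{23} + \frac{53 \sqrt{5}}{10}$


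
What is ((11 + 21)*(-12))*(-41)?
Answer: 15744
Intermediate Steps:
((11 + 21)*(-12))*(-41) = (32*(-12))*(-41) = -384*(-41) = 15744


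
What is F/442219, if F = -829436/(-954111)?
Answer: 829436/421926012309 ≈ 1.9658e-6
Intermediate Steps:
F = 829436/954111 (F = -829436*(-1/954111) = 829436/954111 ≈ 0.86933)
F/442219 = (829436/954111)/442219 = (829436/954111)*(1/442219) = 829436/421926012309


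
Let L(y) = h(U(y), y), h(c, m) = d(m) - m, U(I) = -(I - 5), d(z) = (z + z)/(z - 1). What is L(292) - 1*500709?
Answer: -145790707/291 ≈ -5.0100e+5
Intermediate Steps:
d(z) = 2*z/(-1 + z) (d(z) = (2*z)/(-1 + z) = 2*z/(-1 + z))
U(I) = 5 - I (U(I) = -(-5 + I) = 5 - I)
h(c, m) = -m + 2*m/(-1 + m) (h(c, m) = 2*m/(-1 + m) - m = -m + 2*m/(-1 + m))
L(y) = y*(3 - y)/(-1 + y)
L(292) - 1*500709 = 292*(3 - 1*292)/(-1 + 292) - 1*500709 = 292*(3 - 292)/291 - 500709 = 292*(1/291)*(-289) - 500709 = -84388/291 - 500709 = -145790707/291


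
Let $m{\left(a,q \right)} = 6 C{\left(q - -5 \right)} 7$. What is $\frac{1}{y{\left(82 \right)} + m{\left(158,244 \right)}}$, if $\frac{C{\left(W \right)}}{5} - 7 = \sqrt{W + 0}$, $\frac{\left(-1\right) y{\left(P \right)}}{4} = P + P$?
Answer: $- \frac{407}{5159152} + \frac{105 \sqrt{249}}{5159152} \approx 0.00024226$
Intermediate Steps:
$y{\left(P \right)} = - 8 P$ ($y{\left(P \right)} = - 4 \left(P + P\right) = - 4 \cdot 2 P = - 8 P$)
$C{\left(W \right)} = 35 + 5 \sqrt{W}$ ($C{\left(W \right)} = 35 + 5 \sqrt{W + 0} = 35 + 5 \sqrt{W}$)
$m{\left(a,q \right)} = 1470 + 210 \sqrt{5 + q}$ ($m{\left(a,q \right)} = 6 \left(35 + 5 \sqrt{q - -5}\right) 7 = 6 \left(35 + 5 \sqrt{q + 5}\right) 7 = 6 \left(35 + 5 \sqrt{5 + q}\right) 7 = \left(210 + 30 \sqrt{5 + q}\right) 7 = 1470 + 210 \sqrt{5 + q}$)
$\frac{1}{y{\left(82 \right)} + m{\left(158,244 \right)}} = \frac{1}{\left(-8\right) 82 + \left(1470 + 210 \sqrt{5 + 244}\right)} = \frac{1}{-656 + \left(1470 + 210 \sqrt{249}\right)} = \frac{1}{814 + 210 \sqrt{249}}$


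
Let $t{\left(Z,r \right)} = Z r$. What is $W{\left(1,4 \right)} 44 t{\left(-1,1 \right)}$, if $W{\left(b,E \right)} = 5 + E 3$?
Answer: $-748$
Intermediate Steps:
$W{\left(b,E \right)} = 5 + 3 E$
$W{\left(1,4 \right)} 44 t{\left(-1,1 \right)} = \left(5 + 3 \cdot 4\right) 44 \left(\left(-1\right) 1\right) = \left(5 + 12\right) 44 \left(-1\right) = 17 \cdot 44 \left(-1\right) = 748 \left(-1\right) = -748$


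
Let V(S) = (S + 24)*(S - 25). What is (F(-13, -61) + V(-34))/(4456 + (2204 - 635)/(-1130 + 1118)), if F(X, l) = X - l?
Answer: 2552/17301 ≈ 0.14751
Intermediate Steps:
V(S) = (-25 + S)*(24 + S) (V(S) = (24 + S)*(-25 + S) = (-25 + S)*(24 + S))
(F(-13, -61) + V(-34))/(4456 + (2204 - 635)/(-1130 + 1118)) = ((-13 - 1*(-61)) + (-600 + (-34)**2 - 1*(-34)))/(4456 + (2204 - 635)/(-1130 + 1118)) = ((-13 + 61) + (-600 + 1156 + 34))/(4456 + 1569/(-12)) = (48 + 590)/(4456 + 1569*(-1/12)) = 638/(4456 - 523/4) = 638/(17301/4) = 638*(4/17301) = 2552/17301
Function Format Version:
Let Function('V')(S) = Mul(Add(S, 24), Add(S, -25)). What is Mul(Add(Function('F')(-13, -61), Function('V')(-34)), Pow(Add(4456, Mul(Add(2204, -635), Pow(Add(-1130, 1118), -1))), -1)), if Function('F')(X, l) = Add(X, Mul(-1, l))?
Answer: Rational(2552, 17301) ≈ 0.14751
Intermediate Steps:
Function('V')(S) = Mul(Add(-25, S), Add(24, S)) (Function('V')(S) = Mul(Add(24, S), Add(-25, S)) = Mul(Add(-25, S), Add(24, S)))
Mul(Add(Function('F')(-13, -61), Function('V')(-34)), Pow(Add(4456, Mul(Add(2204, -635), Pow(Add(-1130, 1118), -1))), -1)) = Mul(Add(Add(-13, Mul(-1, -61)), Add(-600, Pow(-34, 2), Mul(-1, -34))), Pow(Add(4456, Mul(Add(2204, -635), Pow(Add(-1130, 1118), -1))), -1)) = Mul(Add(Add(-13, 61), Add(-600, 1156, 34)), Pow(Add(4456, Mul(1569, Pow(-12, -1))), -1)) = Mul(Add(48, 590), Pow(Add(4456, Mul(1569, Rational(-1, 12))), -1)) = Mul(638, Pow(Add(4456, Rational(-523, 4)), -1)) = Mul(638, Pow(Rational(17301, 4), -1)) = Mul(638, Rational(4, 17301)) = Rational(2552, 17301)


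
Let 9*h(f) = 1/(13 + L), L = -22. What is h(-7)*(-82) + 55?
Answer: 4537/81 ≈ 56.012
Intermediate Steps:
h(f) = -1/81 (h(f) = 1/(9*(13 - 22)) = (⅑)/(-9) = (⅑)*(-⅑) = -1/81)
h(-7)*(-82) + 55 = -1/81*(-82) + 55 = 82/81 + 55 = 4537/81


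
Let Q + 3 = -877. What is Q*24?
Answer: -21120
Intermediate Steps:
Q = -880 (Q = -3 - 877 = -880)
Q*24 = -880*24 = -21120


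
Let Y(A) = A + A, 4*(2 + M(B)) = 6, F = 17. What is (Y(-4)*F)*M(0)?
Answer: 68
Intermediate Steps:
M(B) = -½ (M(B) = -2 + (¼)*6 = -2 + 3/2 = -½)
Y(A) = 2*A
(Y(-4)*F)*M(0) = ((2*(-4))*17)*(-½) = -8*17*(-½) = -136*(-½) = 68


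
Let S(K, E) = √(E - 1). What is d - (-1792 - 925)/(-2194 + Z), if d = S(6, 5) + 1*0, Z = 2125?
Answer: -2579/69 ≈ -37.377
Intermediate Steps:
S(K, E) = √(-1 + E)
d = 2 (d = √(-1 + 5) + 1*0 = √4 + 0 = 2 + 0 = 2)
d - (-1792 - 925)/(-2194 + Z) = 2 - (-1792 - 925)/(-2194 + 2125) = 2 - (-2717)/(-69) = 2 - (-2717)*(-1)/69 = 2 - 1*2717/69 = 2 - 2717/69 = -2579/69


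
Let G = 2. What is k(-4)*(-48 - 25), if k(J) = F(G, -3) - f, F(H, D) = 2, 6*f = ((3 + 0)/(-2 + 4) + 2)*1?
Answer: -1241/12 ≈ -103.42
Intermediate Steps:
f = 7/12 (f = (((3 + 0)/(-2 + 4) + 2)*1)/6 = ((3/2 + 2)*1)/6 = ((7/2)*1)/6 = (⅙)*(7/2) = 7/12 ≈ 0.58333)
k(J) = 17/12 (k(J) = 2 - 1*7/12 = 2 - 7/12 = 17/12)
k(-4)*(-48 - 25) = 17*(-48 - 25)/12 = (17/12)*(-73) = -1241/12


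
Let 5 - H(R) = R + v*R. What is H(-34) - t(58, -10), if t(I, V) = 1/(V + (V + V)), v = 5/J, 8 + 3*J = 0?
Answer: -1483/60 ≈ -24.717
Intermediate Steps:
J = -8/3 (J = -8/3 + (1/3)*0 = -8/3 + 0 = -8/3 ≈ -2.6667)
v = -15/8 (v = 5/(-8/3) = 5*(-3/8) = -15/8 ≈ -1.8750)
t(I, V) = 1/(3*V) (t(I, V) = 1/(V + 2*V) = 1/(3*V))
H(R) = 5 + 7*R/8 (H(R) = 5 - (R - 15*R/8) = 5 - (-7)*R/8 = 5 + 7*R/8)
H(-34) - t(58, -10) = (5 + (7/8)*(-34)) - 1/(3*(-10)) = (5 - 119/4) - (-1)/(3*10) = -99/4 - 1*(-1/30) = -99/4 + 1/30 = -1483/60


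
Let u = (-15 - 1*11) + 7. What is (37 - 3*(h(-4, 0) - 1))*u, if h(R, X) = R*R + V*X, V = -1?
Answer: 152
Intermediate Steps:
h(R, X) = R² - X (h(R, X) = R*R - X = R² - X)
u = -19 (u = (-15 - 11) + 7 = -26 + 7 = -19)
(37 - 3*(h(-4, 0) - 1))*u = (37 - 3*(((-4)² - 1*0) - 1))*(-19) = (37 - 3*((16 + 0) - 1))*(-19) = (37 - 3*(16 - 1))*(-19) = (37 - 3*15)*(-19) = (37 - 45)*(-19) = -8*(-19) = 152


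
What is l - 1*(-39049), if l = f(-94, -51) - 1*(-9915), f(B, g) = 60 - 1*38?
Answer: 48986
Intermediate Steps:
f(B, g) = 22 (f(B, g) = 60 - 38 = 22)
l = 9937 (l = 22 - 1*(-9915) = 22 + 9915 = 9937)
l - 1*(-39049) = 9937 - 1*(-39049) = 9937 + 39049 = 48986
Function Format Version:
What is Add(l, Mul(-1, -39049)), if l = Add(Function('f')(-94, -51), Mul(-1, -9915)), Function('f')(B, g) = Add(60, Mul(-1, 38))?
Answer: 48986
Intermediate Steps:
Function('f')(B, g) = 22 (Function('f')(B, g) = Add(60, -38) = 22)
l = 9937 (l = Add(22, Mul(-1, -9915)) = Add(22, 9915) = 9937)
Add(l, Mul(-1, -39049)) = Add(9937, Mul(-1, -39049)) = Add(9937, 39049) = 48986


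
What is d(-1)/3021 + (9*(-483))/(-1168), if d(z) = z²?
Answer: 13133455/3528528 ≈ 3.7221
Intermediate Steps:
d(-1)/3021 + (9*(-483))/(-1168) = (-1)²/3021 + (9*(-483))/(-1168) = 1*(1/3021) - 4347*(-1/1168) = 1/3021 + 4347/1168 = 13133455/3528528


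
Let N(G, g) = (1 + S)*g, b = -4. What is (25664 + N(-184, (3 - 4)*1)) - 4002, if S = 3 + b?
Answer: 21662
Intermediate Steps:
S = -1 (S = 3 - 4 = -1)
N(G, g) = 0 (N(G, g) = (1 - 1)*g = 0*g = 0)
(25664 + N(-184, (3 - 4)*1)) - 4002 = (25664 + 0) - 4002 = 25664 - 4002 = 21662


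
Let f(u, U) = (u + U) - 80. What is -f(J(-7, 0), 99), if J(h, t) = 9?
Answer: -28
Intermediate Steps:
f(u, U) = -80 + U + u (f(u, U) = (U + u) - 80 = -80 + U + u)
-f(J(-7, 0), 99) = -(-80 + 99 + 9) = -1*28 = -28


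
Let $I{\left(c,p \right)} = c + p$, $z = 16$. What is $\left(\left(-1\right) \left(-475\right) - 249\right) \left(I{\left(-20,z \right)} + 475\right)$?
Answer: $106446$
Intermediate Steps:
$\left(\left(-1\right) \left(-475\right) - 249\right) \left(I{\left(-20,z \right)} + 475\right) = \left(\left(-1\right) \left(-475\right) - 249\right) \left(\left(-20 + 16\right) + 475\right) = \left(475 - 249\right) \left(-4 + 475\right) = 226 \cdot 471 = 106446$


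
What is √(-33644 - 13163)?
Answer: I*√46807 ≈ 216.35*I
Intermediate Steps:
√(-33644 - 13163) = √(-46807) = I*√46807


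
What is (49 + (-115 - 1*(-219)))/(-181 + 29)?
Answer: -153/152 ≈ -1.0066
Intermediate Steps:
(49 + (-115 - 1*(-219)))/(-181 + 29) = (49 + (-115 + 219))/(-152) = (49 + 104)*(-1/152) = 153*(-1/152) = -153/152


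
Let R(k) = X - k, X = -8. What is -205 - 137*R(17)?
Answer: 3220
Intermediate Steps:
R(k) = -8 - k
-205 - 137*R(17) = -205 - 137*(-8 - 1*17) = -205 - 137*(-8 - 17) = -205 - 137*(-25) = -205 + 3425 = 3220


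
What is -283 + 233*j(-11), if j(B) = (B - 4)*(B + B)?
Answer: 76607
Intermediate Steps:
j(B) = 2*B*(-4 + B) (j(B) = (-4 + B)*(2*B) = 2*B*(-4 + B))
-283 + 233*j(-11) = -283 + 233*(2*(-11)*(-4 - 11)) = -283 + 233*(2*(-11)*(-15)) = -283 + 233*330 = -283 + 76890 = 76607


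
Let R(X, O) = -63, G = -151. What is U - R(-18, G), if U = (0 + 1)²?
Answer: 64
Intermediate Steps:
U = 1 (U = 1² = 1)
U - R(-18, G) = 1 - 1*(-63) = 1 + 63 = 64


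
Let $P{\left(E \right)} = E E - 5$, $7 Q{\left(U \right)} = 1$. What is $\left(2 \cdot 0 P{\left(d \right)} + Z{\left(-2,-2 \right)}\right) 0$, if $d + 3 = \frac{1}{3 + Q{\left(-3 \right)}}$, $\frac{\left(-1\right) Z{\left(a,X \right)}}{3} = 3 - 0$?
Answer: $0$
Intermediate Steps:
$Q{\left(U \right)} = \frac{1}{7}$ ($Q{\left(U \right)} = \frac{1}{7} \cdot 1 = \frac{1}{7}$)
$Z{\left(a,X \right)} = -9$ ($Z{\left(a,X \right)} = - 3 \left(3 - 0\right) = - 3 \left(3 + 0\right) = \left(-3\right) 3 = -9$)
$d = - \frac{59}{22}$ ($d = -3 + \frac{1}{3 + \frac{1}{7}} = -3 + \frac{1}{\frac{22}{7}} = -3 + \frac{7}{22} = - \frac{59}{22} \approx -2.6818$)
$P{\left(E \right)} = -5 + E^{2}$ ($P{\left(E \right)} = E^{2} - 5 = -5 + E^{2}$)
$\left(2 \cdot 0 P{\left(d \right)} + Z{\left(-2,-2 \right)}\right) 0 = \left(2 \cdot 0 \left(-5 + \left(- \frac{59}{22}\right)^{2}\right) - 9\right) 0 = \left(0 \left(-5 + \frac{3481}{484}\right) - 9\right) 0 = \left(0 \cdot \frac{1061}{484} - 9\right) 0 = \left(0 - 9\right) 0 = \left(-9\right) 0 = 0$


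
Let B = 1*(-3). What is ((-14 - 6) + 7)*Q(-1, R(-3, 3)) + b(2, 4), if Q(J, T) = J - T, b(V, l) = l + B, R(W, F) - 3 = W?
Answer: 14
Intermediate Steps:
R(W, F) = 3 + W
B = -3
b(V, l) = -3 + l (b(V, l) = l - 3 = -3 + l)
((-14 - 6) + 7)*Q(-1, R(-3, 3)) + b(2, 4) = ((-14 - 6) + 7)*(-1 - (3 - 3)) + (-3 + 4) = (-20 + 7)*(-1 - 1*0) + 1 = -13*(-1 + 0) + 1 = -13*(-1) + 1 = 13 + 1 = 14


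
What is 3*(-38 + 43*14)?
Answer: 1692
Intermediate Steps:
3*(-38 + 43*14) = 3*(-38 + 602) = 3*564 = 1692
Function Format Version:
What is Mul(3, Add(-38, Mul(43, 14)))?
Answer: 1692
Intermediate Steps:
Mul(3, Add(-38, Mul(43, 14))) = Mul(3, Add(-38, 602)) = Mul(3, 564) = 1692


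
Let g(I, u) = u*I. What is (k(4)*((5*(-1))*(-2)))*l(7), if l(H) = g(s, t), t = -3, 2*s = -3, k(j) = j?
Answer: 180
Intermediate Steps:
s = -3/2 (s = (1/2)*(-3) = -3/2 ≈ -1.5000)
g(I, u) = I*u
l(H) = 9/2 (l(H) = -3/2*(-3) = 9/2)
(k(4)*((5*(-1))*(-2)))*l(7) = (4*((5*(-1))*(-2)))*(9/2) = (4*(-5*(-2)))*(9/2) = (4*10)*(9/2) = 40*(9/2) = 180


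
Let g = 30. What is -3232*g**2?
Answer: -2908800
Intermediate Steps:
-3232*g**2 = -3232*30**2 = -3232*900 = -2908800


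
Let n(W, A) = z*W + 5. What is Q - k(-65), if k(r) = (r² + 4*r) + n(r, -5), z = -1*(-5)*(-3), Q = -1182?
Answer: -6127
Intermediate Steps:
z = -15 (z = 5*(-3) = -15)
n(W, A) = 5 - 15*W (n(W, A) = -15*W + 5 = 5 - 15*W)
k(r) = 5 + r² - 11*r (k(r) = (r² + 4*r) + (5 - 15*r) = 5 + r² - 11*r)
Q - k(-65) = -1182 - (5 + (-65)² - 11*(-65)) = -1182 - (5 + 4225 + 715) = -1182 - 1*4945 = -1182 - 4945 = -6127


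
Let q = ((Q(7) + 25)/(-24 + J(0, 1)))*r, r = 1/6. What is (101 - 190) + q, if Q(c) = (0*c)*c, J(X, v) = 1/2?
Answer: -12574/141 ≈ -89.177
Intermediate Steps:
r = ⅙ ≈ 0.16667
J(X, v) = ½
Q(c) = 0 (Q(c) = 0*c = 0)
q = -25/141 (q = ((0 + 25)/(-24 + ½))*(⅙) = (25/(-47/2))*(⅙) = (25*(-2/47))*(⅙) = -50/47*⅙ = -25/141 ≈ -0.17730)
(101 - 190) + q = (101 - 190) - 25/141 = -89 - 25/141 = -12574/141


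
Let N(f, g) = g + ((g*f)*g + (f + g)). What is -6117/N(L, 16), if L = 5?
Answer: -2039/439 ≈ -4.6446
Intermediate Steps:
N(f, g) = f + 2*g + f*g² (N(f, g) = g + ((f*g)*g + (f + g)) = g + (f*g² + (f + g)) = g + (f + g + f*g²) = f + 2*g + f*g²)
-6117/N(L, 16) = -6117/(5 + 2*16 + 5*16²) = -6117/(5 + 32 + 5*256) = -6117/(5 + 32 + 1280) = -6117/1317 = -6117*1/1317 = -2039/439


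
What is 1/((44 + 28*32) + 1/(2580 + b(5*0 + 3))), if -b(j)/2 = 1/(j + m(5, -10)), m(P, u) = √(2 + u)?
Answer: 106340217214/99959845403937 + 4*I*√2/99959845403937 ≈ 0.0010638 + 5.6591e-14*I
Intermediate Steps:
b(j) = -2/(j + 2*I*√2) (b(j) = -2/(j + √(2 - 10)) = -2/(j + √(-8)) = -2/(j + 2*I*√2))
1/((44 + 28*32) + 1/(2580 + b(5*0 + 3))) = 1/((44 + 28*32) + 1/(2580 - 2/((5*0 + 3) + 2*I*√2))) = 1/((44 + 896) + 1/(2580 - 2/((0 + 3) + 2*I*√2))) = 1/(940 + 1/(2580 - 2/(3 + 2*I*√2)))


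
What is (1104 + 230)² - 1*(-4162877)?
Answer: 5942433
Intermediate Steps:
(1104 + 230)² - 1*(-4162877) = 1334² + 4162877 = 1779556 + 4162877 = 5942433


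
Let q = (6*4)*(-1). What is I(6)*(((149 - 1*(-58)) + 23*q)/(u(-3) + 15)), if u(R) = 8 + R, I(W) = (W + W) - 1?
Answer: -759/4 ≈ -189.75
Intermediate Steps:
q = -24 (q = 24*(-1) = -24)
I(W) = -1 + 2*W (I(W) = 2*W - 1 = -1 + 2*W)
I(6)*(((149 - 1*(-58)) + 23*q)/(u(-3) + 15)) = (-1 + 2*6)*(((149 - 1*(-58)) + 23*(-24))/((8 - 3) + 15)) = (-1 + 12)*(((149 + 58) - 552)/(5 + 15)) = 11*((207 - 552)/20) = 11*(-345*1/20) = 11*(-69/4) = -759/4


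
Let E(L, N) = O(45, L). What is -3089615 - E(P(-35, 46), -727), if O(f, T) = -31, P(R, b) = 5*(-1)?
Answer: -3089584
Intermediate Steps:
P(R, b) = -5
E(L, N) = -31
-3089615 - E(P(-35, 46), -727) = -3089615 - 1*(-31) = -3089615 + 31 = -3089584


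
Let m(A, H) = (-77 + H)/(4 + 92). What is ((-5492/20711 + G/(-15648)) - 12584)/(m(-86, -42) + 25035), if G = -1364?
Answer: -4078352490164/8113084469213 ≈ -0.50269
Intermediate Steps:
m(A, H) = -77/96 + H/96 (m(A, H) = (-77 + H)/96 = (-77 + H)*(1/96) = -77/96 + H/96)
((-5492/20711 + G/(-15648)) - 12584)/(m(-86, -42) + 25035) = ((-5492/20711 - 1364/(-15648)) - 12584)/((-77/96 + (1/96)*(-42)) + 25035) = ((-5492*1/20711 - 1364*(-1/15648)) - 12584)/((-77/96 - 7/16) + 25035) = ((-5492/20711 + 341/3912) - 12584)/(-119/96 + 25035) = (-14422253/81021432 - 12584)/(2403241/96) = -1019588122541/81021432*96/2403241 = -4078352490164/8113084469213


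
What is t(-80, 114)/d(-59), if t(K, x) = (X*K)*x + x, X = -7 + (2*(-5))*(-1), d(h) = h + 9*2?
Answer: 27246/41 ≈ 664.54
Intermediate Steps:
d(h) = 18 + h (d(h) = h + 18 = 18 + h)
X = 3 (X = -7 - 10*(-1) = -7 + 10 = 3)
t(K, x) = x + 3*K*x (t(K, x) = (3*K)*x + x = 3*K*x + x = x + 3*K*x)
t(-80, 114)/d(-59) = (114*(1 + 3*(-80)))/(18 - 59) = (114*(1 - 240))/(-41) = (114*(-239))*(-1/41) = -27246*(-1/41) = 27246/41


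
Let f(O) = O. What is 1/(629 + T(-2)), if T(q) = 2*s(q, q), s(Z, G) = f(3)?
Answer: 1/635 ≈ 0.0015748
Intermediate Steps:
s(Z, G) = 3
T(q) = 6 (T(q) = 2*3 = 6)
1/(629 + T(-2)) = 1/(629 + 6) = 1/635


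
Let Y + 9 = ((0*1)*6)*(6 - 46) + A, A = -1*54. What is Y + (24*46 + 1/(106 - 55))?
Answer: 53092/51 ≈ 1041.0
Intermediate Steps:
A = -54
Y = -63 (Y = -9 + (((0*1)*6)*(6 - 46) - 54) = -9 + ((0*6)*(-40) - 54) = -9 + (0*(-40) - 54) = -9 + (0 - 54) = -9 - 54 = -63)
Y + (24*46 + 1/(106 - 55)) = -63 + (24*46 + 1/(106 - 55)) = -63 + (1104 + 1/51) = -63 + 56305/51 = 53092/51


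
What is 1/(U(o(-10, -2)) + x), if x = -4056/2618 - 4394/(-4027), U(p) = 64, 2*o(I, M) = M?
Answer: 5271343/334950942 ≈ 0.015738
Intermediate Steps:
o(I, M) = M/2
x = -2415010/5271343 (x = -4056*1/2618 - 4394*(-1/4027) = -2028/1309 + 4394/4027 = -2415010/5271343 ≈ -0.45814)
1/(U(o(-10, -2)) + x) = 1/(64 - 2415010/5271343) = 1/(334950942/5271343) = 5271343/334950942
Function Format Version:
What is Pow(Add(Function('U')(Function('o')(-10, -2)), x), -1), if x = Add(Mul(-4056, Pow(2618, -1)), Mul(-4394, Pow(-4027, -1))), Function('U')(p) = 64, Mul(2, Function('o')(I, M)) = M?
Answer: Rational(5271343, 334950942) ≈ 0.015738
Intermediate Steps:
Function('o')(I, M) = Mul(Rational(1, 2), M)
x = Rational(-2415010, 5271343) (x = Add(Mul(-4056, Rational(1, 2618)), Mul(-4394, Rational(-1, 4027))) = Add(Rational(-2028, 1309), Rational(4394, 4027)) = Rational(-2415010, 5271343) ≈ -0.45814)
Pow(Add(Function('U')(Function('o')(-10, -2)), x), -1) = Pow(Add(64, Rational(-2415010, 5271343)), -1) = Pow(Rational(334950942, 5271343), -1) = Rational(5271343, 334950942)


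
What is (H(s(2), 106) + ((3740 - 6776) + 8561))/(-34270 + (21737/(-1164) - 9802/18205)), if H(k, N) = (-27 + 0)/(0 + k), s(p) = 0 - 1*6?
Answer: -117173533290/726609679013 ≈ -0.16126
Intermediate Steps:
s(p) = -6 (s(p) = 0 - 6 = -6)
H(k, N) = -27/k
(H(s(2), 106) + ((3740 - 6776) + 8561))/(-34270 + (21737/(-1164) - 9802/18205)) = (-27/(-6) + ((3740 - 6776) + 8561))/(-34270 + (21737/(-1164) - 9802/18205)) = (-27*(-⅙) + (-3036 + 8561))/(-34270 + (21737*(-1/1164) - 9802*1/18205)) = (9/2 + 5525)/(-34270 + (-21737/1164 - 9802/18205)) = 11059/(2*(-34270 - 407131613/21190620)) = 11059/(2*(-726609679013/21190620)) = (11059/2)*(-21190620/726609679013) = -117173533290/726609679013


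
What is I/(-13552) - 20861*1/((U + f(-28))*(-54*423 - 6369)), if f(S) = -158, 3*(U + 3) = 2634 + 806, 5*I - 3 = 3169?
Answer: -3211273671/69677387780 ≈ -0.046088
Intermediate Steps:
I = 3172/5 (I = 3/5 + (1/5)*3169 = 3/5 + 3169/5 = 3172/5 ≈ 634.40)
U = 3431/3 (U = -3 + (2634 + 806)/3 = -3 + (1/3)*3440 = -3 + 3440/3 = 3431/3 ≈ 1143.7)
I/(-13552) - 20861*1/((U + f(-28))*(-54*423 - 6369)) = (3172/5)/(-13552) - 20861*1/((3431/3 - 158)*(-54*423 - 6369)) = (3172/5)*(-1/13552) - 20861*3/(2957*(-22842 - 6369)) = -793/16940 - 20861/((2957/3)*(-29211)) = -793/16940 - 20861/(-28792309) = -793/16940 - 20861*(-1/28792309) = -793/16940 + 20861/28792309 = -3211273671/69677387780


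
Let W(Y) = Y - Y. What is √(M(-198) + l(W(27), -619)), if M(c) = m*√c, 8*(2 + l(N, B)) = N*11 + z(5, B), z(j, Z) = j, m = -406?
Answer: √(-22 - 19488*I*√22)/4 ≈ 53.439 - 53.452*I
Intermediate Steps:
W(Y) = 0
l(N, B) = -11/8 + 11*N/8 (l(N, B) = -2 + (N*11 + 5)/8 = -2 + (11*N + 5)/8 = -2 + (5 + 11*N)/8 = -2 + (5/8 + 11*N/8) = -11/8 + 11*N/8)
M(c) = -406*√c
√(M(-198) + l(W(27), -619)) = √(-1218*I*√22 + (-11/8 + (11/8)*0)) = √(-1218*I*√22 + (-11/8 + 0)) = √(-1218*I*√22 - 11/8) = √(-11/8 - 1218*I*√22)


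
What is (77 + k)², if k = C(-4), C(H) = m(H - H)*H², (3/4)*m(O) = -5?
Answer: 7921/9 ≈ 880.11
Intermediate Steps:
m(O) = -20/3 (m(O) = (4/3)*(-5) = -20/3)
C(H) = -20*H²/3
k = -320/3 (k = -20/3*(-4)² = -20/3*16 = -320/3 ≈ -106.67)
(77 + k)² = (77 - 320/3)² = (-89/3)² = 7921/9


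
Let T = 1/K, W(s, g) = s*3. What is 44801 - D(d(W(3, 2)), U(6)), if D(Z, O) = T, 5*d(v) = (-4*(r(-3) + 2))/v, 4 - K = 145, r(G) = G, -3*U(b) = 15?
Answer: 6316942/141 ≈ 44801.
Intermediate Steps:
W(s, g) = 3*s
U(b) = -5 (U(b) = -⅓*15 = -5)
K = -141 (K = 4 - 1*145 = 4 - 145 = -141)
T = -1/141 (T = 1/(-141) = -1/141 ≈ -0.0070922)
d(v) = 4/(5*v) (d(v) = ((-4*(-3 + 2))/v)/5 = ((-4*(-1))/v)/5 = (4/v)/5 = 4/(5*v))
D(Z, O) = -1/141
44801 - D(d(W(3, 2)), U(6)) = 44801 - 1*(-1/141) = 44801 + 1/141 = 6316942/141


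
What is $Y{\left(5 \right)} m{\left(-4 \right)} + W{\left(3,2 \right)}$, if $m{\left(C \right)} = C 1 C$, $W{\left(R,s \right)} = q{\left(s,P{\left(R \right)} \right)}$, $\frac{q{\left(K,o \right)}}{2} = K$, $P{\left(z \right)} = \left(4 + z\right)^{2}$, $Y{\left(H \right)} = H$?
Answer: $84$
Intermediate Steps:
$q{\left(K,o \right)} = 2 K$
$W{\left(R,s \right)} = 2 s$
$m{\left(C \right)} = C^{2}$ ($m{\left(C \right)} = C C = C^{2}$)
$Y{\left(5 \right)} m{\left(-4 \right)} + W{\left(3,2 \right)} = 5 \left(-4\right)^{2} + 2 \cdot 2 = 5 \cdot 16 + 4 = 80 + 4 = 84$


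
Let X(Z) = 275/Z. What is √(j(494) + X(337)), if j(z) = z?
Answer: 17*√194449/337 ≈ 22.244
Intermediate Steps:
√(j(494) + X(337)) = √(494 + 275/337) = √(166753/337) = 17*√194449/337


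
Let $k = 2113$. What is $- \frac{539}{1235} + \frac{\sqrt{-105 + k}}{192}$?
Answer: $- \frac{539}{1235} + \frac{\sqrt{502}}{96} \approx -0.20305$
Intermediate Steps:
$- \frac{539}{1235} + \frac{\sqrt{-105 + k}}{192} = - \frac{539}{1235} + \frac{\sqrt{-105 + 2113}}{192} = \left(-539\right) \frac{1}{1235} + \sqrt{2008} \cdot \frac{1}{192} = - \frac{539}{1235} + 2 \sqrt{502} \cdot \frac{1}{192} = - \frac{539}{1235} + \frac{\sqrt{502}}{96}$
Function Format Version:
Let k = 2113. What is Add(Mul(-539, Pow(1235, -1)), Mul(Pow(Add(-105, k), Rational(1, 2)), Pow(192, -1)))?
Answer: Add(Rational(-539, 1235), Mul(Rational(1, 96), Pow(502, Rational(1, 2)))) ≈ -0.20305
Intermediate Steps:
Add(Mul(-539, Pow(1235, -1)), Mul(Pow(Add(-105, k), Rational(1, 2)), Pow(192, -1))) = Add(Mul(-539, Pow(1235, -1)), Mul(Pow(Add(-105, 2113), Rational(1, 2)), Pow(192, -1))) = Add(Mul(-539, Rational(1, 1235)), Mul(Pow(2008, Rational(1, 2)), Rational(1, 192))) = Add(Rational(-539, 1235), Mul(Mul(2, Pow(502, Rational(1, 2))), Rational(1, 192))) = Add(Rational(-539, 1235), Mul(Rational(1, 96), Pow(502, Rational(1, 2))))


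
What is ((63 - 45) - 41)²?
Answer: 529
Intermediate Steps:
((63 - 45) - 41)² = (18 - 41)² = (-23)² = 529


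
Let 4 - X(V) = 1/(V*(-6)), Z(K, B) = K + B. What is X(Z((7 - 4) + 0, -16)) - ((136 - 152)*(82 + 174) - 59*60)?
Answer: 595919/78 ≈ 7640.0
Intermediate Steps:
Z(K, B) = B + K
X(V) = 4 + 1/(6*V) (X(V) = 4 - 1/(V*(-6)) = 4 - 1/((-6*V)) = 4 - (-1)/(6*V) = 4 + 1/(6*V))
X(Z((7 - 4) + 0, -16)) - ((136 - 152)*(82 + 174) - 59*60) = (4 + 1/(6*(-16 + ((7 - 4) + 0)))) - ((136 - 152)*(82 + 174) - 59*60) = (4 + 1/(6*(-16 + (3 + 0)))) - (-16*256 - 3540) = (4 + 1/(6*(-16 + 3))) - (-4096 - 3540) = (4 + (1/6)/(-13)) - 1*(-7636) = (4 + (1/6)*(-1/13)) + 7636 = (4 - 1/78) + 7636 = 311/78 + 7636 = 595919/78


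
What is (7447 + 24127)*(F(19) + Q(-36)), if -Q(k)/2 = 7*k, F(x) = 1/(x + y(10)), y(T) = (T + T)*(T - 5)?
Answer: 1893713798/119 ≈ 1.5914e+7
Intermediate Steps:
y(T) = 2*T*(-5 + T) (y(T) = (2*T)*(-5 + T) = 2*T*(-5 + T))
F(x) = 1/(100 + x) (F(x) = 1/(x + 2*10*(-5 + 10)) = 1/(x + 2*10*5) = 1/(x + 100) = 1/(100 + x))
Q(k) = -14*k
(7447 + 24127)*(F(19) + Q(-36)) = (7447 + 24127)*(1/(100 + 19) - 14*(-36)) = 31574*(1/119 + 504) = 31574*(59977/119) = 1893713798/119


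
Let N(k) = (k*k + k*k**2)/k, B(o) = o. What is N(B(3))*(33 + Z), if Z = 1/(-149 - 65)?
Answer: 42366/107 ≈ 395.94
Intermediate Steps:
Z = -1/214 (Z = 1/(-214) = -1/214 ≈ -0.0046729)
N(k) = (k**2 + k**3)/k
N(B(3))*(33 + Z) = (3*(1 + 3))*(33 - 1/214) = (3*4)*(7061/214) = 12*(7061/214) = 42366/107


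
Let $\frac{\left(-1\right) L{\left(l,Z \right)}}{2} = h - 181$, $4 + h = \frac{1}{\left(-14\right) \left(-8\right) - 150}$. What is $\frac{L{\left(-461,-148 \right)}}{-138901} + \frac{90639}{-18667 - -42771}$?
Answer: $\frac{239037631817}{63613324376} \approx 3.7577$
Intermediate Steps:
$h = - \frac{153}{38}$ ($h = -4 + \frac{1}{\left(-14\right) \left(-8\right) - 150} = -4 + \frac{1}{112 - 150} = -4 + \frac{1}{-38} = -4 - \frac{1}{38} = - \frac{153}{38} \approx -4.0263$)
$L{\left(l,Z \right)} = \frac{7031}{19}$ ($L{\left(l,Z \right)} = - 2 \left(- \frac{153}{38} - 181\right) = \left(-2\right) \left(- \frac{7031}{38}\right) = \frac{7031}{19}$)
$\frac{L{\left(-461,-148 \right)}}{-138901} + \frac{90639}{-18667 - -42771} = \frac{7031}{19 \left(-138901\right)} + \frac{90639}{-18667 - -42771} = \frac{7031}{19} \left(- \frac{1}{138901}\right) + \frac{90639}{-18667 + 42771} = - \frac{7031}{2639119} + \frac{90639}{24104} = \frac{239037631817}{63613324376}$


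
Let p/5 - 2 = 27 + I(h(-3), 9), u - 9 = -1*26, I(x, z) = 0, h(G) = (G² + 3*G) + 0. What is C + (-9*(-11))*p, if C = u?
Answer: 14338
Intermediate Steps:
h(G) = G² + 3*G
u = -17 (u = 9 - 1*26 = 9 - 26 = -17)
p = 145 (p = 10 + 5*(27 + 0) = 10 + 5*27 = 10 + 135 = 145)
C = -17
C + (-9*(-11))*p = -17 - 9*(-11)*145 = -17 + 99*145 = -17 + 14355 = 14338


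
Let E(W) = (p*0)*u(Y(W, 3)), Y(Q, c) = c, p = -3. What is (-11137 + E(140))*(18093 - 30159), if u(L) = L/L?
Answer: 134379042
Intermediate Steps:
u(L) = 1
E(W) = 0 (E(W) = -3*0*1 = 0*1 = 0)
(-11137 + E(140))*(18093 - 30159) = (-11137 + 0)*(18093 - 30159) = -11137*(-12066) = 134379042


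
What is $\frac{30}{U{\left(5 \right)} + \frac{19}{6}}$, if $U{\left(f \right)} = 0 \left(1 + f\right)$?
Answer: $\frac{180}{19} \approx 9.4737$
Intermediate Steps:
$U{\left(f \right)} = 0$
$\frac{30}{U{\left(5 \right)} + \frac{19}{6}} = \frac{30}{0 + \frac{19}{6}} = \frac{30}{\frac{19}{6}} = 30 \cdot \frac{6}{19} = \frac{180}{19}$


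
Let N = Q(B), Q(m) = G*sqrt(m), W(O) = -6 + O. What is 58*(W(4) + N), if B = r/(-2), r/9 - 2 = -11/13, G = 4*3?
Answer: -116 + 1044*I*sqrt(390)/13 ≈ -116.0 + 1585.9*I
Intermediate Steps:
G = 12
r = 135/13 (r = 18 + 9*(-11/13) = 18 - 99/13 = 135/13 ≈ 10.385)
B = -135/26 (B = (135/13)/(-2) = (135/13)*(-1/2) = -135/26 ≈ -5.1923)
Q(m) = 12*sqrt(m)
N = 18*I*sqrt(390)/13 (N = 12*sqrt(-135/26) = 12*(3*I*sqrt(390)/26) = 18*I*sqrt(390)/13 ≈ 27.344*I)
58*(W(4) + N) = 58*((-6 + 4) + 18*I*sqrt(390)/13) = 58*(-2 + 18*I*sqrt(390)/13) = -116 + 1044*I*sqrt(390)/13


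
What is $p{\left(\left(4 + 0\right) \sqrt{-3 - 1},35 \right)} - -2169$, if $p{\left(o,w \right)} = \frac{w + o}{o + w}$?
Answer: $2170$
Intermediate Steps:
$p{\left(o,w \right)} = 1$ ($p{\left(o,w \right)} = \frac{o + w}{o + w} = 1$)
$p{\left(\left(4 + 0\right) \sqrt{-3 - 1},35 \right)} - -2169 = 1 - -2169 = 1 + 2169 = 2170$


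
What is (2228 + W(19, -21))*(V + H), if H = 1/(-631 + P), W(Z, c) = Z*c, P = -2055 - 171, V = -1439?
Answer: -7519428696/2857 ≈ -2.6319e+6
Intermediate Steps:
P = -2226
H = -1/2857 (H = 1/(-631 - 2226) = 1/(-2857) = -1/2857 ≈ -0.00035002)
(2228 + W(19, -21))*(V + H) = (2228 + 19*(-21))*(-1439 - 1/2857) = (2228 - 399)*(-4111224/2857) = 1829*(-4111224/2857) = -7519428696/2857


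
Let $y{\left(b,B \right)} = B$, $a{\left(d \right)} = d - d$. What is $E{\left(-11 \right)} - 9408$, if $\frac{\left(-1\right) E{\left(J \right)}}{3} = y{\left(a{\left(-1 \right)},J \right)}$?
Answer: $-9375$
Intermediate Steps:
$a{\left(d \right)} = 0$
$E{\left(J \right)} = - 3 J$
$E{\left(-11 \right)} - 9408 = \left(-3\right) \left(-11\right) - 9408 = 33 - 9408 = -9375$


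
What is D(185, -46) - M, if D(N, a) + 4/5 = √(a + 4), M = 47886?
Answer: -239434/5 + I*√42 ≈ -47887.0 + 6.4807*I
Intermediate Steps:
D(N, a) = -⅘ + √(4 + a) (D(N, a) = -⅘ + √(a + 4) = -⅘ + √(4 + a))
D(185, -46) - M = (-⅘ + √(4 - 46)) - 1*47886 = (-⅘ + √(-42)) - 47886 = (-⅘ + I*√42) - 47886 = -239434/5 + I*√42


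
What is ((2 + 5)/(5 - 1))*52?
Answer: 91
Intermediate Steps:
((2 + 5)/(5 - 1))*52 = (7/4)*52 = 91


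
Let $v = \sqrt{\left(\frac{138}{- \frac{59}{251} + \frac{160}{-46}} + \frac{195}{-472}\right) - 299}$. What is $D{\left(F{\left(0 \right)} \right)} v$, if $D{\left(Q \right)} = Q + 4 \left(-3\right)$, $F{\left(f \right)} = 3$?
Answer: $- \frac{9 i \sqrt{8614617317934914}}{5059132} \approx - 165.11 i$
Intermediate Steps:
$D{\left(Q \right)} = -12 + Q$ ($D{\left(Q \right)} = Q - 12 = -12 + Q$)
$v = \frac{i \sqrt{8614617317934914}}{5059132}$ ($v = \sqrt{\left(\frac{138}{\left(-59\right) \frac{1}{251} + 160 \left(- \frac{1}{46}\right)} + 195 \left(- \frac{1}{472}\right)\right) - 299} = \sqrt{\left(\frac{138}{- \frac{59}{251} - \frac{80}{23}} - \frac{195}{472}\right) - 299} = \sqrt{\left(\frac{138}{- \frac{21437}{5773}} - \frac{195}{472}\right) - 299} = \sqrt{\left(138 \left(- \frac{5773}{21437}\right) - \frac{195}{472}\right) - 299} = \sqrt{\left(- \frac{796674}{21437} - \frac{195}{472}\right) - 299} = \sqrt{- \frac{380210343}{10118264} - 299} = \sqrt{- \frac{3405571279}{10118264}} = \frac{i \sqrt{8614617317934914}}{5059132} \approx 18.346 i$)
$D{\left(F{\left(0 \right)} \right)} v = \left(-12 + 3\right) \frac{i \sqrt{8614617317934914}}{5059132} = - 9 \frac{i \sqrt{8614617317934914}}{5059132} = - \frac{9 i \sqrt{8614617317934914}}{5059132}$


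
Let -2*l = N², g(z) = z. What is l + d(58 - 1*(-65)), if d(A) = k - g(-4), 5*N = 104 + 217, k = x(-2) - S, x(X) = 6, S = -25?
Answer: -101291/50 ≈ -2025.8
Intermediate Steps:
k = 31 (k = 6 - 1*(-25) = 6 + 25 = 31)
N = 321/5 (N = (104 + 217)/5 = (⅕)*321 = 321/5 ≈ 64.200)
d(A) = 35 (d(A) = 31 - 1*(-4) = 31 + 4 = 35)
l = -103041/50 (l = -(321/5)²/2 = -½*103041/25 = -103041/50 ≈ -2060.8)
l + d(58 - 1*(-65)) = -103041/50 + 35 = -101291/50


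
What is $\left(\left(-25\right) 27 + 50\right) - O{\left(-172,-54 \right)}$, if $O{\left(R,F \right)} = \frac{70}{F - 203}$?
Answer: $- \frac{160555}{257} \approx -624.73$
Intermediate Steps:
$O{\left(R,F \right)} = \frac{70}{-203 + F}$
$\left(\left(-25\right) 27 + 50\right) - O{\left(-172,-54 \right)} = \left(\left(-25\right) 27 + 50\right) - \frac{70}{-203 - 54} = \left(-675 + 50\right) - \frac{70}{-257} = -625 - 70 \left(- \frac{1}{257}\right) = -625 - - \frac{70}{257} = -625 + \frac{70}{257} = - \frac{160555}{257}$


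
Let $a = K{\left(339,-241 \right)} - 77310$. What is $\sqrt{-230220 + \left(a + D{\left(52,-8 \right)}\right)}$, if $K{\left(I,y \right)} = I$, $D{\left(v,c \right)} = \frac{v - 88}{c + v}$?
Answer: $\frac{i \sqrt{37170210}}{11} \approx 554.25 i$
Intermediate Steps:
$D{\left(v,c \right)} = \frac{-88 + v}{c + v}$
$a = -76971$ ($a = 339 - 77310 = -76971$)
$\sqrt{-230220 + \left(a + D{\left(52,-8 \right)}\right)} = \sqrt{-230220 - \left(76971 - \frac{-88 + 52}{-8 + 52}\right)} = \sqrt{-230220 - \left(76971 - \frac{1}{44} \left(-36\right)\right)} = \sqrt{-230220 + \left(-76971 + \frac{1}{44} \left(-36\right)\right)} = \sqrt{-230220 - \frac{846690}{11}} = \sqrt{- \frac{3379110}{11}} = \frac{i \sqrt{37170210}}{11}$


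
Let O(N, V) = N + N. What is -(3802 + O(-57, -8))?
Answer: -3688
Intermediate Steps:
O(N, V) = 2*N
-(3802 + O(-57, -8)) = -(3802 + 2*(-57)) = -(3802 - 114) = -1*3688 = -3688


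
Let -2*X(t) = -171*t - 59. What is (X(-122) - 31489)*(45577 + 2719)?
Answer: -2023143588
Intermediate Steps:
X(t) = 59/2 + 171*t/2 (X(t) = -(-171*t - 59)/2 = -(-59 - 171*t)/2 = 59/2 + 171*t/2)
(X(-122) - 31489)*(45577 + 2719) = ((59/2 + (171/2)*(-122)) - 31489)*(45577 + 2719) = ((59/2 - 10431) - 31489)*48296 = (-20803/2 - 31489)*48296 = -83781/2*48296 = -2023143588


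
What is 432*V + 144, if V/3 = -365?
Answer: -472896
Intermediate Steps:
V = -1095 (V = 3*(-365) = -1095)
432*V + 144 = 432*(-1095) + 144 = -473040 + 144 = -472896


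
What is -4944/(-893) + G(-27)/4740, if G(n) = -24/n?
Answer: 52729546/9523845 ≈ 5.5366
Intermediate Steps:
-4944/(-893) + G(-27)/4740 = -4944/(-893) - 24/(-27)/4740 = -4944*(-1/893) - 24*(-1/27)*(1/4740) = 4944/893 + (8/9)*(1/4740) = 4944/893 + 2/10665 = 52729546/9523845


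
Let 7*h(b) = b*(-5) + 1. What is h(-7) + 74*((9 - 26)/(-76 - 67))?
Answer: 13954/1001 ≈ 13.940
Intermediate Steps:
h(b) = ⅐ - 5*b/7 (h(b) = (b*(-5) + 1)/7 = (-5*b + 1)/7 = (1 - 5*b)/7 = ⅐ - 5*b/7)
h(-7) + 74*((9 - 26)/(-76 - 67)) = (⅐ - 5/7*(-7)) + 74*((9 - 26)/(-76 - 67)) = (⅐ + 5) + 74*(-17/(-143)) = 36/7 + 74*(-17*(-1/143)) = 36/7 + 74*(17/143) = 36/7 + 1258/143 = 13954/1001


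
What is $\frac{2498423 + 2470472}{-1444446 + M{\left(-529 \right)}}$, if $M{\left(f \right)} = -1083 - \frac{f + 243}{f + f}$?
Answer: $- \frac{2628545455}{764684984} \approx -3.4374$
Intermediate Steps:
$M{\left(f \right)} = -1083 - \frac{243 + f}{2 f}$
$\frac{2498423 + 2470472}{-1444446 + M{\left(-529 \right)}} = \frac{2498423 + 2470472}{-1444446 + \frac{-243 - -1146343}{2 \left(-529\right)}} = \frac{4968895}{-1444446 + \frac{1}{2} \left(- \frac{1}{529}\right) \left(-243 + 1146343\right)} = \frac{4968895}{-1444446 + \frac{1}{2} \left(- \frac{1}{529}\right) 1146100} = \frac{4968895}{-1444446 - \frac{573050}{529}} = \frac{4968895}{- \frac{764684984}{529}} = 4968895 \left(- \frac{529}{764684984}\right) = - \frac{2628545455}{764684984}$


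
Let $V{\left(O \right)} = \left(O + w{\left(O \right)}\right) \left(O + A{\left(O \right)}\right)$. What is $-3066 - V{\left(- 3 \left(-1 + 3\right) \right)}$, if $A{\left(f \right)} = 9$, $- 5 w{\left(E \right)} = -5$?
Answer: $-3051$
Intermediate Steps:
$w{\left(E \right)} = 1$ ($w{\left(E \right)} = \left(- \frac{1}{5}\right) \left(-5\right) = 1$)
$V{\left(O \right)} = \left(1 + O\right) \left(9 + O\right)$ ($V{\left(O \right)} = \left(O + 1\right) \left(O + 9\right) = \left(1 + O\right) \left(9 + O\right)$)
$-3066 - V{\left(- 3 \left(-1 + 3\right) \right)} = -3066 - \left(9 + \left(- 3 \left(-1 + 3\right)\right)^{2} + 10 \left(- 3 \left(-1 + 3\right)\right)\right) = -3066 - \left(9 + \left(\left(-3\right) 2\right)^{2} + 10 \left(\left(-3\right) 2\right)\right) = -3066 - \left(9 + \left(-6\right)^{2} + 10 \left(-6\right)\right) = -3066 - \left(9 + 36 - 60\right) = -3066 - -15 = -3066 + 15 = -3051$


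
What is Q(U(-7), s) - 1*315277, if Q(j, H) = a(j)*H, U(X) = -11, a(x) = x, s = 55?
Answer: -315882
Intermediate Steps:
Q(j, H) = H*j (Q(j, H) = j*H = H*j)
Q(U(-7), s) - 1*315277 = 55*(-11) - 1*315277 = -605 - 315277 = -315882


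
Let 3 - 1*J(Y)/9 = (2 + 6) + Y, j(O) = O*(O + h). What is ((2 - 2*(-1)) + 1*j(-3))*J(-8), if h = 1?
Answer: 270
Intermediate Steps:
j(O) = O*(1 + O) (j(O) = O*(O + 1) = O*(1 + O))
J(Y) = -45 - 9*Y (J(Y) = 27 - 9*((2 + 6) + Y) = 27 - 9*(8 + Y) = 27 + (-72 - 9*Y) = -45 - 9*Y)
((2 - 2*(-1)) + 1*j(-3))*J(-8) = ((2 - 2*(-1)) + 1*(-3*(1 - 3)))*(-45 - 9*(-8)) = ((2 + 2) + 1*(-3*(-2)))*(-45 + 72) = (4 + 1*6)*27 = (4 + 6)*27 = 10*27 = 270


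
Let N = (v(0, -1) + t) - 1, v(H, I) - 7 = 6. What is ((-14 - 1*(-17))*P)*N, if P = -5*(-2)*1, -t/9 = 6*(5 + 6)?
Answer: -17460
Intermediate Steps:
v(H, I) = 13 (v(H, I) = 7 + 6 = 13)
t = -594 (t = -54*(5 + 6) = -54*11 = -9*66 = -594)
P = 10 (P = 10*1 = 10)
N = -582 (N = (13 - 594) - 1 = -581 - 1 = -582)
((-14 - 1*(-17))*P)*N = ((-14 - 1*(-17))*10)*(-582) = ((-14 + 17)*10)*(-582) = (3*10)*(-582) = 30*(-582) = -17460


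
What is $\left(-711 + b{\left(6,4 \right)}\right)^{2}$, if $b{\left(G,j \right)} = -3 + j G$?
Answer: $476100$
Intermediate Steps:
$b{\left(G,j \right)} = -3 + G j$
$\left(-711 + b{\left(6,4 \right)}\right)^{2} = \left(-711 + \left(-3 + 6 \cdot 4\right)\right)^{2} = \left(-711 + \left(-3 + 24\right)\right)^{2} = \left(-711 + 21\right)^{2} = \left(-690\right)^{2} = 476100$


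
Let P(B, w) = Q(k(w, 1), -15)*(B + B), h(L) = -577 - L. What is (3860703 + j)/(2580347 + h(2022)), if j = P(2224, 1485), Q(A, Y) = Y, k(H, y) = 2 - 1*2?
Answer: 3793983/2577748 ≈ 1.4718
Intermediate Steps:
k(H, y) = 0 (k(H, y) = 2 - 2 = 0)
P(B, w) = -30*B (P(B, w) = -15*(B + B) = -30*B)
j = -66720 (j = -30*2224 = -66720)
(3860703 + j)/(2580347 + h(2022)) = (3860703 - 66720)/(2580347 + (-577 - 1*2022)) = 3793983/(2580347 + (-577 - 2022)) = 3793983/(2580347 - 2599) = 3793983/2577748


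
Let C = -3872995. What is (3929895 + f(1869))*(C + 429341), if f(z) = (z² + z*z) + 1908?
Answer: -37598244828750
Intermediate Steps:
f(z) = 1908 + 2*z² (f(z) = (z² + z²) + 1908 = 2*z² + 1908 = 1908 + 2*z²)
(3929895 + f(1869))*(C + 429341) = (3929895 + (1908 + 2*1869²))*(-3872995 + 429341) = (3929895 + (1908 + 2*3493161))*(-3443654) = (3929895 + (1908 + 6986322))*(-3443654) = (3929895 + 6988230)*(-3443654) = 10918125*(-3443654) = -37598244828750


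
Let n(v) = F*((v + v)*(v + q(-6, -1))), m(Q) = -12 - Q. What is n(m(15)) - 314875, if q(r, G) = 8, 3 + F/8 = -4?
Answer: -372331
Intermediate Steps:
F = -56 (F = -24 + 8*(-4) = -24 - 32 = -56)
n(v) = -112*v*(8 + v) (n(v) = -56*(v + v)*(v + 8) = -56*2*v*(8 + v) = -112*v*(8 + v))
n(m(15)) - 314875 = -112*(-12 - 1*15)*(8 + (-12 - 1*15)) - 314875 = -112*(-12 - 15)*(8 + (-12 - 15)) - 314875 = -112*(-27)*(8 - 27) - 314875 = -112*(-27)*(-19) - 314875 = -57456 - 314875 = -372331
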